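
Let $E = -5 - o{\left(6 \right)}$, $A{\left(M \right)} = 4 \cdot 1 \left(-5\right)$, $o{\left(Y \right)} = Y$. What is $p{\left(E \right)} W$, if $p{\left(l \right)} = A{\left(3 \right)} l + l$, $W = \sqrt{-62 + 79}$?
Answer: $209 \sqrt{17} \approx 861.73$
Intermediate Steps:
$A{\left(M \right)} = -20$ ($A{\left(M \right)} = 4 \left(-5\right) = -20$)
$E = -11$ ($E = -5 - 6 = -11$)
$W = \sqrt{17} \approx 4.1231$
$p{\left(l \right)} = - 19 l$ ($p{\left(l \right)} = - 20 l + l = - 19 l$)
$p{\left(E \right)} W = \left(-19\right) \left(-11\right) \sqrt{17} = 209 \sqrt{17}$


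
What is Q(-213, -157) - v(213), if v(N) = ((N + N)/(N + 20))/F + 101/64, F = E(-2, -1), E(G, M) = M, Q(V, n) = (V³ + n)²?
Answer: 1392603964146962323/14912 ≈ 9.3388e+13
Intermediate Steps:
Q(V, n) = (n + V³)²
F = -1
v(N) = 101/64 - 2*N/(20 + N) (v(N) = ((N + N)/(N + 20))/(-1) + 101/64 = ((2*N)/(20 + N))*(-1) + 101*(1/64) = (2*N/(20 + N))*(-1) + 101/64 = -2*N/(20 + N) + 101/64 = 101/64 - 2*N/(20 + N))
Q(-213, -157) - v(213) = (-157 + (-213)³)² - (2020 - 27*213)/(64*(20 + 213)) = (-157 - 9663597)² - (2020 - 5751)/(64*233) = (-9663754)² - (-3731)/(64*233) = 93388141372516 - 1*(-3731/14912) = 93388141372516 + 3731/14912 = 1392603964146962323/14912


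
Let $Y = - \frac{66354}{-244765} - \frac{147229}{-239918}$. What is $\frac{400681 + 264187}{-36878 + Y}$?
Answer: $- \frac{39043395458686360}{2165554356393903} \approx -18.029$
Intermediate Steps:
$Y = \frac{51956025157}{58723529270}$ ($Y = \left(-66354\right) \left(- \frac{1}{244765}\right) - - \frac{147229}{239918} = \frac{66354}{244765} + \frac{147229}{239918} = \frac{51956025157}{58723529270} \approx 0.88476$)
$\frac{400681 + 264187}{-36878 + Y} = \frac{400681 + 264187}{-36878 + \frac{51956025157}{58723529270}} = \frac{664868}{- \frac{2165554356393903}{58723529270}} = 664868 \left(- \frac{58723529270}{2165554356393903}\right) = - \frac{39043395458686360}{2165554356393903}$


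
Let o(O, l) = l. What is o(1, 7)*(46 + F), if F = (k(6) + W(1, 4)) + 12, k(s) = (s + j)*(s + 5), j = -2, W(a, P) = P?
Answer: 742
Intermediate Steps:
k(s) = (-2 + s)*(5 + s) (k(s) = (s - 2)*(s + 5) = (-2 + s)*(5 + s))
F = 60 (F = ((-10 + 6**2 + 3*6) + 4) + 12 = ((-10 + 36 + 18) + 4) + 12 = (44 + 4) + 12 = 48 + 12 = 60)
o(1, 7)*(46 + F) = 7*(46 + 60) = 7*106 = 742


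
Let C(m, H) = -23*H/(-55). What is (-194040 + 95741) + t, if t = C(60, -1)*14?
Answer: -5406767/55 ≈ -98305.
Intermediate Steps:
C(m, H) = 23*H/55 (C(m, H) = -23*H*(-1/55) = 23*H/55)
t = -322/55 (t = ((23/55)*(-1))*14 = -23/55*14 = -322/55 ≈ -5.8545)
(-194040 + 95741) + t = (-194040 + 95741) - 322/55 = -98299 - 322/55 = -5406767/55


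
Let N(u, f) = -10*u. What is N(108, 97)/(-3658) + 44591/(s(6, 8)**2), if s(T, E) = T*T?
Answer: 82256779/2370384 ≈ 34.702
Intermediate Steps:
s(T, E) = T**2
N(108, 97)/(-3658) + 44591/(s(6, 8)**2) = -10*108/(-3658) + 44591/((6**2)**2) = -1080*(-1/3658) + 44591/(36**2) = 540/1829 + 44591/1296 = 82256779/2370384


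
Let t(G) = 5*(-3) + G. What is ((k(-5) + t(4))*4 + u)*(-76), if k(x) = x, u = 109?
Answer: -3420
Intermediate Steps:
t(G) = -15 + G
((k(-5) + t(4))*4 + u)*(-76) = ((-5 + (-15 + 4))*4 + 109)*(-76) = ((-5 - 11)*4 + 109)*(-76) = (-16*4 + 109)*(-76) = (-64 + 109)*(-76) = 45*(-76) = -3420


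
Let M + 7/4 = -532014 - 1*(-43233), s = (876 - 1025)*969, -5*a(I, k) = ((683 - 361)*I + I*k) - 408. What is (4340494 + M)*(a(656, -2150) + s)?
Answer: 1471880611599/4 ≈ 3.6797e+11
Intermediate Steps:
a(I, k) = 408/5 - 322*I/5 - I*k/5 (a(I, k) = -(((683 - 361)*I + I*k) - 408)/5 = -((322*I + I*k) - 408)/5 = -(-408 + 322*I + I*k)/5 = 408/5 - 322*I/5 - I*k/5)
s = -144381 (s = -149*969 = -144381)
M = -1955131/4 (M = -7/4 + (-532014 - 1*(-43233)) = -7/4 + (-532014 + 43233) = -7/4 - 488781 = -1955131/4 ≈ -4.8878e+5)
(4340494 + M)*(a(656, -2150) + s) = (4340494 - 1955131/4)*((408/5 - 322/5*656 - ⅕*656*(-2150)) - 144381) = 15406845*((408/5 - 211232/5 + 282080) - 144381)/4 = 15406845*(1199576/5 - 144381)/4 = (15406845/4)*(477671/5) = 1471880611599/4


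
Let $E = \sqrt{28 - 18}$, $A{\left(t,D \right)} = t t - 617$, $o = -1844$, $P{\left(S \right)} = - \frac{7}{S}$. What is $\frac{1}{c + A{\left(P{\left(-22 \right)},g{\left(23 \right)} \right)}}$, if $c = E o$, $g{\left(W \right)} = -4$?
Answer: $\frac{144512236}{7876341680919} - \frac{431968064 \sqrt{10}}{7876341680919} \approx -0.00015508$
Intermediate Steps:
$A{\left(t,D \right)} = -617 + t^{2}$ ($A{\left(t,D \right)} = t^{2} - 617 = -617 + t^{2}$)
$E = \sqrt{10} \approx 3.1623$
$c = - 1844 \sqrt{10}$ ($c = \sqrt{10} \left(-1844\right) = - 1844 \sqrt{10} \approx -5831.2$)
$\frac{1}{c + A{\left(P{\left(-22 \right)},g{\left(23 \right)} \right)}} = \frac{1}{- 1844 \sqrt{10} - \left(617 - \left(- \frac{7}{-22}\right)^{2}\right)} = \frac{1}{- 1844 \sqrt{10} - \left(617 - \left(\left(-7\right) \left(- \frac{1}{22}\right)\right)^{2}\right)} = \frac{1}{- 1844 \sqrt{10} - \left(617 - \left(\frac{7}{22}\right)^{2}\right)} = \frac{1}{- 1844 \sqrt{10} + \left(-617 + \frac{49}{484}\right)} = \frac{1}{- 1844 \sqrt{10} - \frac{298579}{484}} = \frac{1}{- \frac{298579}{484} - 1844 \sqrt{10}}$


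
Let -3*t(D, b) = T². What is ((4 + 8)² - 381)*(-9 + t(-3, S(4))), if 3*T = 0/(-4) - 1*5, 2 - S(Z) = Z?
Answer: 21172/9 ≈ 2352.4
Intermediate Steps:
S(Z) = 2 - Z
T = -5/3 (T = (0/(-4) - 1*5)/3 = (0*(-¼) - 5)/3 = (0 - 5)/3 = (⅓)*(-5) = -5/3 ≈ -1.6667)
t(D, b) = -25/27 (t(D, b) = -(-5/3)²/3 = -⅓*25/9 = -25/27)
((4 + 8)² - 381)*(-9 + t(-3, S(4))) = ((4 + 8)² - 381)*(-9 - 25/27) = (12² - 381)*(-268/27) = (144 - 381)*(-268/27) = -237*(-268/27) = 21172/9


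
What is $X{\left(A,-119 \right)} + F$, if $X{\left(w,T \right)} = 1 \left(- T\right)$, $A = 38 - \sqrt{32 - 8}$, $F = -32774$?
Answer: $-32655$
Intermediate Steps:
$A = 38 - 2 \sqrt{6}$ ($A = 38 - \sqrt{24} = 38 - 2 \sqrt{6} \approx 33.101$)
$X{\left(w,T \right)} = - T$
$X{\left(A,-119 \right)} + F = \left(-1\right) \left(-119\right) - 32774 = 119 - 32774 = -32655$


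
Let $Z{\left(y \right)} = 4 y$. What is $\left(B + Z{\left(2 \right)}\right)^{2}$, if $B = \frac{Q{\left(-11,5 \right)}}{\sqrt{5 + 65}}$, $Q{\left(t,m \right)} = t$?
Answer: $\frac{4601}{70} - \frac{88 \sqrt{70}}{35} \approx 44.693$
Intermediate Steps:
$B = - \frac{11 \sqrt{70}}{70}$ ($B = - \frac{11}{\sqrt{5 + 65}} = - \frac{11}{\sqrt{70}} = - 11 \frac{\sqrt{70}}{70} = - \frac{11 \sqrt{70}}{70} \approx -1.3148$)
$\left(B + Z{\left(2 \right)}\right)^{2} = \left(- \frac{11 \sqrt{70}}{70} + 4 \cdot 2\right)^{2} = \left(- \frac{11 \sqrt{70}}{70} + 8\right)^{2} = \left(8 - \frac{11 \sqrt{70}}{70}\right)^{2}$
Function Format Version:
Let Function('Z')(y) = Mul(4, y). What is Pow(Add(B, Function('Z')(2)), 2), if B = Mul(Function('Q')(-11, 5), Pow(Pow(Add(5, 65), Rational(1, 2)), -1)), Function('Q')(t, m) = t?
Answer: Add(Rational(4601, 70), Mul(Rational(-88, 35), Pow(70, Rational(1, 2)))) ≈ 44.693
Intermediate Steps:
B = Mul(Rational(-11, 70), Pow(70, Rational(1, 2))) (B = Mul(-11, Pow(Pow(Add(5, 65), Rational(1, 2)), -1)) = Mul(-11, Pow(Pow(70, Rational(1, 2)), -1)) = Mul(-11, Mul(Rational(1, 70), Pow(70, Rational(1, 2)))) = Mul(Rational(-11, 70), Pow(70, Rational(1, 2))) ≈ -1.3148)
Pow(Add(B, Function('Z')(2)), 2) = Pow(Add(Mul(Rational(-11, 70), Pow(70, Rational(1, 2))), Mul(4, 2)), 2) = Pow(Add(Mul(Rational(-11, 70), Pow(70, Rational(1, 2))), 8), 2) = Pow(Add(8, Mul(Rational(-11, 70), Pow(70, Rational(1, 2)))), 2)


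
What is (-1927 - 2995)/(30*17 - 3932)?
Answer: 2461/1711 ≈ 1.4383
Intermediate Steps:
(-1927 - 2995)/(30*17 - 3932) = -4922/(510 - 3932) = -4922/(-3422) = -4922*(-1/3422) = 2461/1711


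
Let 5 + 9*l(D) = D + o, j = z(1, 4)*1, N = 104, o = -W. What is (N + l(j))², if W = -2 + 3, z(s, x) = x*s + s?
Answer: 874225/81 ≈ 10793.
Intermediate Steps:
z(s, x) = s + s*x (z(s, x) = s*x + s = s + s*x)
W = 1
o = -1 (o = -1*1 = -1)
j = 5 (j = (1*(1 + 4))*1 = (1*5)*1 = 5*1 = 5)
l(D) = -⅔ + D/9 (l(D) = -5/9 + (D - 1)/9 = -5/9 + (-1 + D)/9 = -5/9 + (-⅑ + D/9) = -⅔ + D/9)
(N + l(j))² = (104 + (-⅔ + (⅑)*5))² = (104 + (-⅔ + 5/9))² = (104 - ⅑)² = (935/9)² = 874225/81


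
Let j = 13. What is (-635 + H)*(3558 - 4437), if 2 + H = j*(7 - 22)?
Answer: 731328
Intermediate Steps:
H = -197 (H = -2 + 13*(7 - 22) = -2 + 13*(-15) = -2 - 195 = -197)
(-635 + H)*(3558 - 4437) = (-635 - 197)*(3558 - 4437) = -832*(-879) = 731328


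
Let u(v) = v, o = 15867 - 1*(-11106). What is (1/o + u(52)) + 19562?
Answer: 529048423/26973 ≈ 19614.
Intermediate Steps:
o = 26973 (o = 15867 + 11106 = 26973)
(1/o + u(52)) + 19562 = (1/26973 + 52) + 19562 = 1402597/26973 + 19562 = 529048423/26973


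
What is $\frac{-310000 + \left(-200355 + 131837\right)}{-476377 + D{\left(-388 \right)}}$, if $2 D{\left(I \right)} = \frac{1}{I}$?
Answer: $\frac{293729968}{369668553} \approx 0.79458$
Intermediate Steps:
$D{\left(I \right)} = \frac{1}{2 I}$
$\frac{-310000 + \left(-200355 + 131837\right)}{-476377 + D{\left(-388 \right)}} = \frac{-310000 + \left(-200355 + 131837\right)}{-476377 + \frac{1}{2 \left(-388\right)}} = \frac{-310000 - 68518}{-476377 + \frac{1}{2} \left(- \frac{1}{388}\right)} = - \frac{378518}{-476377 - \frac{1}{776}} = - \frac{378518}{- \frac{369668553}{776}} = \left(-378518\right) \left(- \frac{776}{369668553}\right) = \frac{293729968}{369668553}$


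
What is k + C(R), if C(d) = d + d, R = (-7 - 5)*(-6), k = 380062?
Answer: 380206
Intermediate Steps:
R = 72 (R = -12*(-6) = 72)
C(d) = 2*d
k + C(R) = 380062 + 2*72 = 380062 + 144 = 380206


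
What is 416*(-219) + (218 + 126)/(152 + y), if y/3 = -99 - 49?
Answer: -6650678/73 ≈ -91105.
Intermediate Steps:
y = -444 (y = 3*(-99 - 49) = 3*(-148) = -444)
416*(-219) + (218 + 126)/(152 + y) = 416*(-219) + (218 + 126)/(152 - 444) = -91104 + 344/(-292) = -91104 + 344*(-1/292) = -91104 - 86/73 = -6650678/73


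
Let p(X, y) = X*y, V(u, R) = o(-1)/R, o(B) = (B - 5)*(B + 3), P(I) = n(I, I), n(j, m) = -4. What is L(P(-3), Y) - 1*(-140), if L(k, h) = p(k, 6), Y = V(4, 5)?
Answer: 116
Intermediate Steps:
P(I) = -4
o(B) = (-5 + B)*(3 + B)
V(u, R) = -12/R (V(u, R) = (-15 + (-1)² - 2*(-1))/R = (-15 + 1 + 2)/R = -12/R)
Y = -12/5 ≈ -2.4000
L(k, h) = 6*k (L(k, h) = k*6 = 6*k)
L(P(-3), Y) - 1*(-140) = 6*(-4) - 1*(-140) = -24 + 140 = 116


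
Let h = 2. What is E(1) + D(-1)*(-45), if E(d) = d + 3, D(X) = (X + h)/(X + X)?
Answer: 53/2 ≈ 26.500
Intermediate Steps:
D(X) = (2 + X)/(2*X) (D(X) = (X + 2)/(X + X) = (2 + X)/((2*X)) = (2 + X)*(1/(2*X)) = (2 + X)/(2*X))
E(d) = 3 + d
E(1) + D(-1)*(-45) = (3 + 1) + ((1/2)*(2 - 1)/(-1))*(-45) = 4 + ((1/2)*(-1)*1)*(-45) = 4 - 1/2*(-45) = 4 + 45/2 = 53/2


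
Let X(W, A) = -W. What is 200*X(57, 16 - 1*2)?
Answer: -11400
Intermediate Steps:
200*X(57, 16 - 1*2) = 200*(-1*57) = 200*(-57) = -11400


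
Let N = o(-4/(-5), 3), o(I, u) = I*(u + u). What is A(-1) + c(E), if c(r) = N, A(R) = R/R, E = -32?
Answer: 29/5 ≈ 5.8000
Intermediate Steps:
A(R) = 1
o(I, u) = 2*I*u (o(I, u) = I*(2*u) = 2*I*u)
N = 24/5 (N = 2*(-4/(-5))*3 = 2*(-4*(-⅕))*3 = 2*(⅘)*3 = 24/5 ≈ 4.8000)
c(r) = 24/5
A(-1) + c(E) = 1 + 24/5 = 29/5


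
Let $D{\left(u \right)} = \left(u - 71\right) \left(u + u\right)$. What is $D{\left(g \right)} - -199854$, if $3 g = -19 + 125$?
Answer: $\frac{1776002}{9} \approx 1.9733 \cdot 10^{5}$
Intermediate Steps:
$g = \frac{106}{3}$ ($g = \frac{-19 + 125}{3} = \frac{1}{3} \cdot 106 = \frac{106}{3} \approx 35.333$)
$D{\left(u \right)} = 2 u \left(-71 + u\right)$ ($D{\left(u \right)} = \left(-71 + u\right) 2 u = 2 u \left(-71 + u\right)$)
$D{\left(g \right)} - -199854 = 2 \cdot \frac{106}{3} \left(-71 + \frac{106}{3}\right) - -199854 = 2 \cdot \frac{106}{3} \left(- \frac{107}{3}\right) + 199854 = - \frac{22684}{9} + 199854 = \frac{1776002}{9}$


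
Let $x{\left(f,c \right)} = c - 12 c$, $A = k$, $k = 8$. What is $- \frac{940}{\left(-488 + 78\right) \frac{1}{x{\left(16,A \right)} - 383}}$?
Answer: $- \frac{44274}{41} \approx -1079.9$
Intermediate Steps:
$A = 8$
$x{\left(f,c \right)} = - 11 c$ ($x{\left(f,c \right)} = c - 12 c = - 11 c$)
$- \frac{940}{\left(-488 + 78\right) \frac{1}{x{\left(16,A \right)} - 383}} = - \frac{940}{\left(-488 + 78\right) \frac{1}{\left(-11\right) 8 - 383}} = - \frac{940}{\left(-410\right) \frac{1}{-88 - 383}} = - \frac{940}{\left(-410\right) \frac{1}{-471}} = - \frac{940}{\left(-410\right) \left(- \frac{1}{471}\right)} = - \frac{940}{\frac{410}{471}} = \left(-940\right) \frac{471}{410} = - \frac{44274}{41}$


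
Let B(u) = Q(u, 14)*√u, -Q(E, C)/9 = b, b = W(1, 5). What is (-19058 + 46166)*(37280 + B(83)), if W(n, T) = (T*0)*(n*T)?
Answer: 1010586240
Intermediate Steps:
W(n, T) = 0 (W(n, T) = 0*(T*n) = 0)
b = 0
Q(E, C) = 0 (Q(E, C) = -9*0 = 0)
B(u) = 0 (B(u) = 0*√u = 0)
(-19058 + 46166)*(37280 + B(83)) = (-19058 + 46166)*(37280 + 0) = 27108*37280 = 1010586240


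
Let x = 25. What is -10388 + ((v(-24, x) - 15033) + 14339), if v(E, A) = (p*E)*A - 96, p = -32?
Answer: 8022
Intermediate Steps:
v(E, A) = -96 - 32*A*E (v(E, A) = (-32*E)*A - 96 = -32*A*E - 96 = -96 - 32*A*E)
-10388 + ((v(-24, x) - 15033) + 14339) = -10388 + (((-96 - 32*25*(-24)) - 15033) + 14339) = -10388 + (((-96 + 19200) - 15033) + 14339) = -10388 + ((19104 - 15033) + 14339) = -10388 + (4071 + 14339) = -10388 + 18410 = 8022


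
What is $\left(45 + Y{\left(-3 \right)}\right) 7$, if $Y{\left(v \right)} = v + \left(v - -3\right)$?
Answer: $294$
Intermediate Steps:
$Y{\left(v \right)} = 3 + 2 v$ ($Y{\left(v \right)} = v + \left(v + 3\right) = v + \left(3 + v\right) = 3 + 2 v$)
$\left(45 + Y{\left(-3 \right)}\right) 7 = \left(45 + \left(3 + 2 \left(-3\right)\right)\right) 7 = \left(45 + \left(3 - 6\right)\right) 7 = \left(45 - 3\right) 7 = 42 \cdot 7 = 294$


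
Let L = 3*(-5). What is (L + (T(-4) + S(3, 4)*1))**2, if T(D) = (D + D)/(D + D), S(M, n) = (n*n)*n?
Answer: 2500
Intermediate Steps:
S(M, n) = n**3 (S(M, n) = n**2*n = n**3)
T(D) = 1 (T(D) = (2*D)/((2*D)) = (2*D)*(1/(2*D)) = 1)
L = -15
(L + (T(-4) + S(3, 4)*1))**2 = (-15 + (1 + 4**3*1))**2 = (-15 + (1 + 64*1))**2 = (-15 + (1 + 64))**2 = (-15 + 65)**2 = 50**2 = 2500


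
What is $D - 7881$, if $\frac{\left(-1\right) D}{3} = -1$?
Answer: $-7878$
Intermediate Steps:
$D = 3$ ($D = \left(-3\right) \left(-1\right) = 3$)
$D - 7881 = 3 - 7881 = -7878$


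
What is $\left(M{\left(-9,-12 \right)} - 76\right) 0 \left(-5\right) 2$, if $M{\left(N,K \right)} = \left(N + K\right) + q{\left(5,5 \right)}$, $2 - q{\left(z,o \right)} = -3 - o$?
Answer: $0$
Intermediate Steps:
$q{\left(z,o \right)} = 5 + o$ ($q{\left(z,o \right)} = 2 - \left(-3 - o\right) = 2 + \left(3 + o\right) = 5 + o$)
$M{\left(N,K \right)} = 10 + K + N$ ($M{\left(N,K \right)} = \left(N + K\right) + \left(5 + 5\right) = \left(K + N\right) + 10 = 10 + K + N$)
$\left(M{\left(-9,-12 \right)} - 76\right) 0 \left(-5\right) 2 = \left(\left(10 - 12 - 9\right) - 76\right) 0 \left(-5\right) 2 = \left(-11 - 76\right) 0 \cdot 2 = \left(-87\right) 0 = 0$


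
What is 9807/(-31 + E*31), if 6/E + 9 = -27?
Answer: -8406/31 ≈ -271.16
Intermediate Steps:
E = -⅙ (E = 6/(-9 - 27) = 6/(-36) = 6*(-1/36) = -⅙ ≈ -0.16667)
9807/(-31 + E*31) = 9807/(-31 - ⅙*31) = 9807/(-31 - 31/6) = 9807/(-217/6) = 9807*(-6/217) = -8406/31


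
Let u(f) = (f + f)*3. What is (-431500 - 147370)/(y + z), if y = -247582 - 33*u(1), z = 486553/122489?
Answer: 70905207430/30349837867 ≈ 2.3363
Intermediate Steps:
u(f) = 6*f (u(f) = (2*f)*3 = 6*f)
z = 486553/122489 (z = 486553*(1/122489) = 486553/122489 ≈ 3.9722)
y = -247780 (y = -247582 - 33*6*1 = -247582 - 33*6 = -247582 - 1*198 = -247582 - 198 = -247780)
(-431500 - 147370)/(y + z) = (-431500 - 147370)/(-247780 + 486553/122489) = -578870/(-30349837867/122489) = -578870*(-122489/30349837867) = 70905207430/30349837867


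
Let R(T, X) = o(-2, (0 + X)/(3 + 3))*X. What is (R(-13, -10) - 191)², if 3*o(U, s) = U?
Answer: 305809/9 ≈ 33979.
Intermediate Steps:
o(U, s) = U/3
R(T, X) = -2*X/3 (R(T, X) = ((⅓)*(-2))*X = -2*X/3)
(R(-13, -10) - 191)² = (-⅔*(-10) - 191)² = (20/3 - 191)² = (-553/3)² = 305809/9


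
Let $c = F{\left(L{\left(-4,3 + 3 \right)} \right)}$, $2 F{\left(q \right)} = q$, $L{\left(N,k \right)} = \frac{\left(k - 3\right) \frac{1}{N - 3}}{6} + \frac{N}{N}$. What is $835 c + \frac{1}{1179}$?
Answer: $\frac{12798073}{33012} \approx 387.68$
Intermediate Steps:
$L{\left(N,k \right)} = 1 + \frac{-3 + k}{6 \left(-3 + N\right)}$ ($L{\left(N,k \right)} = \frac{-3 + k}{-3 + N} \frac{1}{6} + 1 = \frac{-3 + k}{6 \left(-3 + N\right)} + 1 = 1 + \frac{-3 + k}{6 \left(-3 + N\right)}$)
$F{\left(q \right)} = \frac{q}{2}$
$c = \frac{13}{28}$ ($c = \frac{\frac{1}{6} \frac{1}{-3 - 4} \left(-21 + \left(3 + 3\right) + 6 \left(-4\right)\right)}{2} = \frac{\frac{1}{6} \frac{1}{-7} \left(-21 + 6 - 24\right)}{2} = \frac{\frac{1}{6} \left(- \frac{1}{7}\right) \left(-39\right)}{2} = \frac{1}{2} \cdot \frac{13}{14} = \frac{13}{28} \approx 0.46429$)
$835 c + \frac{1}{1179} = 835 \cdot \frac{13}{28} + \frac{1}{1179} = \frac{10855}{28} + \frac{1}{1179} = \frac{12798073}{33012}$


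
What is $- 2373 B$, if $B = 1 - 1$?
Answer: $0$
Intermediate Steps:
$B = 0$ ($B = 1 - 1 = 0$)
$- 2373 B = \left(-2373\right) 0 = 0$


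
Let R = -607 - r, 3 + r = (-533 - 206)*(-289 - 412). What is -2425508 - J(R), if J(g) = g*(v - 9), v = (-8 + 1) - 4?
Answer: -12798368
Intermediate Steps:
r = 518036 (r = -3 + (-533 - 206)*(-289 - 412) = -3 - 739*(-701) = -3 + 518039 = 518036)
v = -11 (v = -7 - 4 = -11)
R = -518643 (R = -607 - 1*518036 = -607 - 518036 = -518643)
J(g) = -20*g (J(g) = g*(-11 - 9) = g*(-20) = -20*g)
-2425508 - J(R) = -2425508 - (-20)*(-518643) = -2425508 - 1*10372860 = -2425508 - 10372860 = -12798368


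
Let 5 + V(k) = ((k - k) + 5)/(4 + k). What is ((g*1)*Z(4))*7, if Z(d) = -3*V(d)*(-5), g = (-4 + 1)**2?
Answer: -33075/8 ≈ -4134.4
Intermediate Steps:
V(k) = -5 + 5/(4 + k) (V(k) = -5 + ((k - k) + 5)/(4 + k) = -5 + (0 + 5)/(4 + k) = -5 + 5/(4 + k))
g = 9 (g = (-3)**2 = 9)
Z(d) = 75*(-3 - d)/(4 + d) (Z(d) = -15*(-3 - d)/(4 + d)*(-5) = 75*(-3 - d)/(4 + d))
((g*1)*Z(4))*7 = ((9*1)*(75*(-3 - 1*4)/(4 + 4)))*7 = (9*(75*(-3 - 4)/8))*7 = (9*(75*(1/8)*(-7)))*7 = (9*(-525/8))*7 = -4725/8*7 = -33075/8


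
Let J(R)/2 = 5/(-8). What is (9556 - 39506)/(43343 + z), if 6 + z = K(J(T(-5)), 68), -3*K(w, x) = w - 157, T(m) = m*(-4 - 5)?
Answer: -119800/173559 ≈ -0.69026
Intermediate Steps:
T(m) = -9*m (T(m) = m*(-9) = -9*m)
J(R) = -5/4 (J(R) = 2*(5/(-8)) = 2*(5*(-⅛)) = 2*(-5/8) = -5/4)
K(w, x) = 157/3 - w/3 (K(w, x) = -(w - 157)/3 = -(-157 + w)/3 = 157/3 - w/3)
z = 187/4 (z = -6 + (157/3 - ⅓*(-5/4)) = -6 + (157/3 + 5/12) = -6 + 211/4 = 187/4 ≈ 46.750)
(9556 - 39506)/(43343 + z) = (9556 - 39506)/(43343 + 187/4) = -29950/173559/4 = -29950*4/173559 = -119800/173559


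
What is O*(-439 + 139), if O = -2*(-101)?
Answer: -60600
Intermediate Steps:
O = 202
O*(-439 + 139) = 202*(-439 + 139) = 202*(-300) = -60600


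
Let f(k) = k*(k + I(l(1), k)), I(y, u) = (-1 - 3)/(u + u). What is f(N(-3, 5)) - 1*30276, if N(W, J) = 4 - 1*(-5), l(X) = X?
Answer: -30197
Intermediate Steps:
N(W, J) = 9 (N(W, J) = 4 + 5 = 9)
I(y, u) = -2/u (I(y, u) = -4*1/(2*u) = -2/u)
f(k) = k*(k - 2/k)
f(N(-3, 5)) - 1*30276 = (-2 + 9²) - 1*30276 = (-2 + 81) - 30276 = 79 - 30276 = -30197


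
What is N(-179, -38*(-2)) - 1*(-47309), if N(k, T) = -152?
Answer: 47157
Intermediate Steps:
N(-179, -38*(-2)) - 1*(-47309) = -152 - 1*(-47309) = -152 + 47309 = 47157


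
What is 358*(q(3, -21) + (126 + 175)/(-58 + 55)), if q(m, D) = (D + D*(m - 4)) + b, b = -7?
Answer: -115276/3 ≈ -38425.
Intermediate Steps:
q(m, D) = -7 + D + D*(-4 + m) (q(m, D) = (D + D*(m - 4)) - 7 = (D + D*(-4 + m)) - 7 = -7 + D + D*(-4 + m))
358*(q(3, -21) + (126 + 175)/(-58 + 55)) = 358*((-7 - 3*(-21) - 21*3) + (126 + 175)/(-58 + 55)) = 358*((-7 + 63 - 63) + 301/(-3)) = 358*(-7 + 301*(-1/3)) = 358*(-7 - 301/3) = 358*(-322/3) = -115276/3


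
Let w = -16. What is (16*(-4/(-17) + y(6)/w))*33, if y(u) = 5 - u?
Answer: 2673/17 ≈ 157.24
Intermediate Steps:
(16*(-4/(-17) + y(6)/w))*33 = (16*(-4/(-17) + (5 - 1*6)/(-16)))*33 = (16*(-4*(-1/17) + (5 - 6)*(-1/16)))*33 = (16*(4/17 - 1*(-1/16)))*33 = (16*(4/17 + 1/16))*33 = (16*(81/272))*33 = (81/17)*33 = 2673/17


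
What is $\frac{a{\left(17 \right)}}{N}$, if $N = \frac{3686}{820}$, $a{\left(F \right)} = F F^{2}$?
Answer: $\frac{2014330}{1843} \approx 1093.0$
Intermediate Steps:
$a{\left(F \right)} = F^{3}$
$N = \frac{1843}{410}$ ($N = 3686 \cdot \frac{1}{820} = \frac{1843}{410} \approx 4.4951$)
$\frac{a{\left(17 \right)}}{N} = \frac{17^{3}}{\frac{1843}{410}} = 4913 \cdot \frac{410}{1843} = \frac{2014330}{1843}$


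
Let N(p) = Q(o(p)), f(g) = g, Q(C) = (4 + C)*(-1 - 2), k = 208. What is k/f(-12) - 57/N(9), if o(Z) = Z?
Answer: -619/39 ≈ -15.872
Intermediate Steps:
Q(C) = -12 - 3*C (Q(C) = (4 + C)*(-3) = -12 - 3*C)
N(p) = -12 - 3*p
k/f(-12) - 57/N(9) = 208/(-12) - 57/(-12 - 3*9) = 208*(-1/12) - 57/(-12 - 27) = -52/3 - 57/(-39) = -52/3 - 57*(-1/39) = -52/3 + 19/13 = -619/39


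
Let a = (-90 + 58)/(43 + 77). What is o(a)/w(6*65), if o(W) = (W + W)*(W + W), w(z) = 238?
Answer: 32/26775 ≈ 0.0011951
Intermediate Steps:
a = -4/15 (a = -32/120 = -32*1/120 = -4/15 ≈ -0.26667)
o(W) = 4*W² (o(W) = (2*W)*(2*W) = 4*W²)
o(a)/w(6*65) = (4*(-4/15)²)/238 = (4*(16/225))*(1/238) = (64/225)*(1/238) = 32/26775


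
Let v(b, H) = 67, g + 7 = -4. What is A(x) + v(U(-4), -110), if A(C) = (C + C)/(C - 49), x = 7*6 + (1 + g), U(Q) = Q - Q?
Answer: 1075/17 ≈ 63.235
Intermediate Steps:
U(Q) = 0
g = -11 (g = -7 - 4 = -11)
x = 32 (x = 7*6 + (1 - 11) = 42 - 10 = 32)
A(C) = 2*C/(-49 + C) (A(C) = (2*C)/(-49 + C) = 2*C/(-49 + C))
A(x) + v(U(-4), -110) = 2*32/(-49 + 32) + 67 = 2*32/(-17) + 67 = 2*32*(-1/17) + 67 = -64/17 + 67 = 1075/17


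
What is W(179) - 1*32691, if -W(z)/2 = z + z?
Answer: -33407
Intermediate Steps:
W(z) = -4*z (W(z) = -2*(z + z) = -4*z)
W(179) - 1*32691 = -4*179 - 1*32691 = -716 - 32691 = -33407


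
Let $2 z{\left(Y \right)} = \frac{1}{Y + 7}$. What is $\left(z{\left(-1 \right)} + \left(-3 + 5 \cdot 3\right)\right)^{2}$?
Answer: $\frac{21025}{144} \approx 146.01$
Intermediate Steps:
$z{\left(Y \right)} = \frac{1}{2 \left(7 + Y\right)}$ ($z{\left(Y \right)} = \frac{1}{2 \left(Y + 7\right)} = \frac{1}{2 \left(7 + Y\right)}$)
$\left(z{\left(-1 \right)} + \left(-3 + 5 \cdot 3\right)\right)^{2} = \left(\frac{1}{2 \left(7 - 1\right)} + \left(-3 + 5 \cdot 3\right)\right)^{2} = \left(\frac{1}{2 \cdot 6} + \left(-3 + 15\right)\right)^{2} = \left(\frac{1}{2} \cdot \frac{1}{6} + 12\right)^{2} = \left(\frac{1}{12} + 12\right)^{2} = \left(\frac{145}{12}\right)^{2} = \frac{21025}{144}$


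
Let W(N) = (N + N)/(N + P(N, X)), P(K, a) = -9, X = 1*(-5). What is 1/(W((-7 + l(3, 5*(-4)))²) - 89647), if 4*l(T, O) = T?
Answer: -481/43118957 ≈ -1.1155e-5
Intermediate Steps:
X = -5
l(T, O) = T/4
W(N) = 2*N/(-9 + N) (W(N) = (N + N)/(N - 9) = (2*N)/(-9 + N) = 2*N/(-9 + N))
1/(W((-7 + l(3, 5*(-4)))²) - 89647) = 1/(2*(-7 + (¼)*3)²/(-9 + (-7 + (¼)*3)²) - 89647) = 1/(2*(-7 + ¾)²/(-9 + (-7 + ¾)²) - 89647) = 1/(2*(-25/4)²/(-9 + (-25/4)²) - 89647) = 1/(2*(625/16)/(-9 + 625/16) - 89647) = 1/(2*(625/16)/(481/16) - 89647) = 1/(2*(625/16)*(16/481) - 89647) = 1/(1250/481 - 89647) = 1/(-43118957/481) = -481/43118957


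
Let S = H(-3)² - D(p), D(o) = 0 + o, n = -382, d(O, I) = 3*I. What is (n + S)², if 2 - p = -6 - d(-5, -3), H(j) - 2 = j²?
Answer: 67600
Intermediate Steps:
H(j) = 2 + j²
p = -1 (p = 2 - (-6 - 3*(-3)) = 2 - (-6 - 1*(-9)) = 2 - (-6 + 9) = 2 - 1*3 = 2 - 3 = -1)
D(o) = o
S = 122 (S = (2 + (-3)²)² - 1*(-1) = (2 + 9)² + 1 = 11² + 1 = 121 + 1 = 122)
(n + S)² = (-382 + 122)² = (-260)² = 67600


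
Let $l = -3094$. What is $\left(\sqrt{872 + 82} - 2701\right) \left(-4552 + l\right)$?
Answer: $20651846 - 22938 \sqrt{106} \approx 2.0416 \cdot 10^{7}$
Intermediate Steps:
$\left(\sqrt{872 + 82} - 2701\right) \left(-4552 + l\right) = \left(\sqrt{872 + 82} - 2701\right) \left(-4552 - 3094\right) = \left(\sqrt{954} - 2701\right) \left(-7646\right) = \left(3 \sqrt{106} - 2701\right) \left(-7646\right) = \left(-2701 + 3 \sqrt{106}\right) \left(-7646\right) = 20651846 - 22938 \sqrt{106}$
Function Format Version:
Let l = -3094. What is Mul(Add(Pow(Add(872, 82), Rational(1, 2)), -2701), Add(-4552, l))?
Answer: Add(20651846, Mul(-22938, Pow(106, Rational(1, 2)))) ≈ 2.0416e+7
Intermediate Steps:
Mul(Add(Pow(Add(872, 82), Rational(1, 2)), -2701), Add(-4552, l)) = Mul(Add(Pow(Add(872, 82), Rational(1, 2)), -2701), Add(-4552, -3094)) = Mul(Add(Pow(954, Rational(1, 2)), -2701), -7646) = Mul(Add(Mul(3, Pow(106, Rational(1, 2))), -2701), -7646) = Mul(Add(-2701, Mul(3, Pow(106, Rational(1, 2)))), -7646) = Add(20651846, Mul(-22938, Pow(106, Rational(1, 2))))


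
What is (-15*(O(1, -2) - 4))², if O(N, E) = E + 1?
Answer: 5625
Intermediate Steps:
O(N, E) = 1 + E
(-15*(O(1, -2) - 4))² = (-15*((1 - 2) - 4))² = (-15*(-1 - 4))² = (-15*(-5))² = 75² = 5625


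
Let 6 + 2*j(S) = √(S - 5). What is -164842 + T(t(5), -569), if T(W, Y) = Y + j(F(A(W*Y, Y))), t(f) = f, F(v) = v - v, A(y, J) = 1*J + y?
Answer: -165414 + I*√5/2 ≈ -1.6541e+5 + 1.118*I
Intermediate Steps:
A(y, J) = J + y
F(v) = 0
j(S) = -3 + √(-5 + S)/2 (j(S) = -3 + √(S - 5)/2 = -3 + √(-5 + S)/2)
T(W, Y) = -3 + Y + I*√5/2 (T(W, Y) = Y + (-3 + √(-5 + 0)/2) = Y + (-3 + √(-5)/2) = Y + (-3 + (I*√5)/2) = Y + (-3 + I*√5/2) = -3 + Y + I*√5/2)
-164842 + T(t(5), -569) = -164842 + (-3 - 569 + I*√5/2) = -164842 + (-572 + I*√5/2) = -165414 + I*√5/2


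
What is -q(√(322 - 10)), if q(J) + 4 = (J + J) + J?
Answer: 4 - 6*√78 ≈ -48.991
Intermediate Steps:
q(J) = -4 + 3*J (q(J) = -4 + ((J + J) + J) = -4 + (2*J + J) = -4 + 3*J)
-q(√(322 - 10)) = -(-4 + 3*√(322 - 10)) = -(-4 + 3*√312) = -(-4 + 3*(2*√78)) = -(-4 + 6*√78) = 4 - 6*√78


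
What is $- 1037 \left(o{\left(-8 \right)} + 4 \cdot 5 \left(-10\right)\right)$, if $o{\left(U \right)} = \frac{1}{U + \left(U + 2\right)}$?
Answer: $\frac{2904637}{14} \approx 2.0747 \cdot 10^{5}$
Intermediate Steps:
$o{\left(U \right)} = \frac{1}{2 + 2 U}$ ($o{\left(U \right)} = \frac{1}{U + \left(2 + U\right)} = \frac{1}{2 + 2 U}$)
$- 1037 \left(o{\left(-8 \right)} + 4 \cdot 5 \left(-10\right)\right) = - 1037 \left(\frac{1}{2 \left(1 - 8\right)} + 4 \cdot 5 \left(-10\right)\right) = - 1037 \left(\frac{1}{2 \left(-7\right)} + 20 \left(-10\right)\right) = - 1037 \left(\frac{1}{2} \left(- \frac{1}{7}\right) - 200\right) = - 1037 \left(- \frac{1}{14} - 200\right) = \left(-1037\right) \left(- \frac{2801}{14}\right) = \frac{2904637}{14}$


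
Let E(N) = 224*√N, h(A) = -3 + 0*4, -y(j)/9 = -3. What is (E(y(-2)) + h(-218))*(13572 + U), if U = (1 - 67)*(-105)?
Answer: -61506 + 13777344*√3 ≈ 2.3802e+7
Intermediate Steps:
y(j) = 27 (y(j) = -9*(-3) = 27)
h(A) = -3 (h(A) = -3 + 0 = -3)
U = 6930 (U = -66*(-105) = 6930)
(E(y(-2)) + h(-218))*(13572 + U) = (224*√27 - 3)*(13572 + 6930) = (224*(3*√3) - 3)*20502 = (672*√3 - 3)*20502 = (-3 + 672*√3)*20502 = -61506 + 13777344*√3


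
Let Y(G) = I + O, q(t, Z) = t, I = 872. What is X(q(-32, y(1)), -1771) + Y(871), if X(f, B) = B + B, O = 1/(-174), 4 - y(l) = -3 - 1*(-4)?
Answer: -464581/174 ≈ -2670.0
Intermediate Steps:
y(l) = 3 (y(l) = 4 - (-3 - 1*(-4)) = 4 - (-3 + 4) = 4 - 1*1 = 4 - 1 = 3)
O = -1/174 ≈ -0.0057471
Y(G) = 151727/174 (Y(G) = 872 - 1/174 = 151727/174)
X(f, B) = 2*B
X(q(-32, y(1)), -1771) + Y(871) = 2*(-1771) + 151727/174 = -3542 + 151727/174 = -464581/174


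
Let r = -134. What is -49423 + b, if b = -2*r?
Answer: -49155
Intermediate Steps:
b = 268 (b = -2*(-134) = 268)
-49423 + b = -49423 + 268 = -49155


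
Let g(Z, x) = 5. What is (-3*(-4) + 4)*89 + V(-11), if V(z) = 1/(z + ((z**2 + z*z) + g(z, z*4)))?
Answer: 336065/236 ≈ 1424.0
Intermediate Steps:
V(z) = 1/(5 + z + 2*z**2) (V(z) = 1/(z + ((z**2 + z*z) + 5)) = 1/(z + ((z**2 + z**2) + 5)) = 1/(z + (2*z**2 + 5)) = 1/(z + (5 + 2*z**2)) = 1/(5 + z + 2*z**2))
(-3*(-4) + 4)*89 + V(-11) = (-3*(-4) + 4)*89 + 1/(5 - 11 + 2*(-11)**2) = (12 + 4)*89 + 1/(5 - 11 + 2*121) = 16*89 + 1/(5 - 11 + 242) = 1424 + 1/236 = 336065/236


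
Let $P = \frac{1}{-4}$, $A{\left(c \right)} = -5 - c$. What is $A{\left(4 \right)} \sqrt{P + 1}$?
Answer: $- \frac{9 \sqrt{3}}{2} \approx -7.7942$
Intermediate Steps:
$P = - \frac{1}{4} \approx -0.25$
$A{\left(4 \right)} \sqrt{P + 1} = \left(-5 - 4\right) \sqrt{- \frac{1}{4} + 1} = \left(-5 - 4\right) \sqrt{\frac{3}{4}} = - 9 \frac{\sqrt{3}}{2} = - \frac{9 \sqrt{3}}{2}$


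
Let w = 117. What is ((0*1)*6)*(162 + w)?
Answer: 0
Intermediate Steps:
((0*1)*6)*(162 + w) = ((0*1)*6)*(162 + 117) = (0*6)*279 = 0*279 = 0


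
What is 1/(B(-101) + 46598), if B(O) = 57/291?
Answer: 97/4520025 ≈ 2.1460e-5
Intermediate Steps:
B(O) = 19/97 (B(O) = 57*(1/291) = 19/97)
1/(B(-101) + 46598) = 1/(19/97 + 46598) = 1/(4520025/97) = 97/4520025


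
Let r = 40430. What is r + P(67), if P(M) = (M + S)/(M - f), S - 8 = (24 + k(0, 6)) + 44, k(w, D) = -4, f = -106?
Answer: 6994529/173 ≈ 40431.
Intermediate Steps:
S = 72 (S = 8 + ((24 - 4) + 44) = 8 + (20 + 44) = 8 + 64 = 72)
P(M) = (72 + M)/(106 + M) (P(M) = (M + 72)/(M - 1*(-106)) = (72 + M)/(M + 106) = (72 + M)/(106 + M))
r + P(67) = 40430 + (72 + 67)/(106 + 67) = 40430 + 139/173 = 6994529/173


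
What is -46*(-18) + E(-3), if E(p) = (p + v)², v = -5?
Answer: 892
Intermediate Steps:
E(p) = (-5 + p)² (E(p) = (p - 5)² = (-5 + p)²)
-46*(-18) + E(-3) = -46*(-18) + (-5 - 3)² = 828 + (-8)² = 828 + 64 = 892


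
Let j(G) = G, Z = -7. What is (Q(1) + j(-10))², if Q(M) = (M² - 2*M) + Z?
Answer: 324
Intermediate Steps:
Q(M) = -7 + M² - 2*M (Q(M) = (M² - 2*M) - 7 = -7 + M² - 2*M)
(Q(1) + j(-10))² = ((-7 + 1² - 2*1) - 10)² = ((-7 + 1 - 2) - 10)² = (-8 - 10)² = (-18)² = 324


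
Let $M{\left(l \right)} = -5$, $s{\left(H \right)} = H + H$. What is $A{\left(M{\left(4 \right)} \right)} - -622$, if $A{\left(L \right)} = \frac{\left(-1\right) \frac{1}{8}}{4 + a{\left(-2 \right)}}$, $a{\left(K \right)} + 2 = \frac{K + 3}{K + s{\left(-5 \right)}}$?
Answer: $\frac{28609}{46} \approx 621.93$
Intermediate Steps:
$s{\left(H \right)} = 2 H$
$a{\left(K \right)} = -2 + \frac{3 + K}{-10 + K}$ ($a{\left(K \right)} = -2 + \frac{K + 3}{K + 2 \left(-5\right)} = -2 + \frac{3 + K}{K - 10} = -2 + \frac{3 + K}{-10 + K}$)
$A{\left(L \right)} = - \frac{3}{46}$ ($A{\left(L \right)} = \frac{\left(-1\right) \frac{1}{8}}{4 + \frac{23 - -2}{-10 - 2}} = \frac{\left(-1\right) \frac{1}{8}}{4 + \frac{23 + 2}{-12}} = \frac{1}{4 - \frac{25}{12}} \left(- \frac{1}{8}\right) = \frac{1}{\frac{23}{12}} \left(- \frac{1}{8}\right) = \frac{12}{23} \left(- \frac{1}{8}\right) = - \frac{3}{46}$)
$A{\left(M{\left(4 \right)} \right)} - -622 = - \frac{3}{46} - -622 = - \frac{3}{46} + 622 = \frac{28609}{46}$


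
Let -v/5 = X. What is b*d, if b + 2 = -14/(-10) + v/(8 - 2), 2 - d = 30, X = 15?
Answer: 1834/5 ≈ 366.80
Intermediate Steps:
d = -28 (d = 2 - 1*30 = 2 - 30 = -28)
v = -75 (v = -5*15 = -75)
b = -131/10 (b = -2 + (-14/(-10) - 75/(8 - 2)) = -2 + (-14*(-⅒) - 75/6) = -2 + (7/5 - 75*⅙) = -2 + (7/5 - 25/2) = -2 - 111/10 = -131/10 ≈ -13.100)
b*d = -131/10*(-28) = 1834/5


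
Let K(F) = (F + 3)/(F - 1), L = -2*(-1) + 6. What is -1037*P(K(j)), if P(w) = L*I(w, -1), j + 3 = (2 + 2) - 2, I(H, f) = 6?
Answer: -49776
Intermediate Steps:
L = 8 (L = 2 + 6 = 8)
j = -1 (j = -3 + ((2 + 2) - 2) = -3 + (4 - 2) = -3 + 2 = -1)
K(F) = (3 + F)/(-1 + F)
P(w) = 48 (P(w) = 8*6 = 48)
-1037*P(K(j)) = -1037*48 = -49776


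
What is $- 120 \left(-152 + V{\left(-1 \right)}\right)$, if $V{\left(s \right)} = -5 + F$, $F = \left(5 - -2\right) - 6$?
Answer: $18720$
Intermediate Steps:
$F = 1$ ($F = \left(5 + 2\right) - 6 = 7 - 6 = 1$)
$V{\left(s \right)} = -4$ ($V{\left(s \right)} = -5 + 1 = -4$)
$- 120 \left(-152 + V{\left(-1 \right)}\right) = - 120 \left(-152 - 4\right) = \left(-120\right) \left(-156\right) = 18720$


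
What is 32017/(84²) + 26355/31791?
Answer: 401271109/74772432 ≈ 5.3666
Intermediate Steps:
32017/(84²) + 26355/31791 = 32017/7056 + 26355*(1/31791) = 32017*(1/7056) + 8785/10597 = 32017/7056 + 8785/10597 = 401271109/74772432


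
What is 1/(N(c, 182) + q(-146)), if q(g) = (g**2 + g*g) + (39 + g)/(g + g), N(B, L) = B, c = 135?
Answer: 292/12488071 ≈ 2.3382e-5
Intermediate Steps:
q(g) = 2*g**2 + (39 + g)/(2*g) (q(g) = (g**2 + g**2) + (39 + g)/((2*g)) = 2*g**2 + (39 + g)*(1/(2*g)) = 2*g**2 + (39 + g)/(2*g))
1/(N(c, 182) + q(-146)) = 1/(135 + (1/2)*(39 - 146 + 4*(-146)**3)/(-146)) = 1/(135 + (1/2)*(-1/146)*(39 - 146 + 4*(-3112136))) = 1/(135 + (1/2)*(-1/146)*(39 - 146 - 12448544)) = 1/(135 + (1/2)*(-1/146)*(-12448651)) = 1/(135 + 12448651/292) = 1/(12488071/292) = 292/12488071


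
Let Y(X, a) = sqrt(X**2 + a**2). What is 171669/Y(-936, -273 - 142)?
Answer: 171669*sqrt(1048321)/1048321 ≈ 167.67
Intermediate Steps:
171669/Y(-936, -273 - 142) = 171669/(sqrt((-936)**2 + (-273 - 142)**2)) = 171669/(sqrt(876096 + (-415)**2)) = 171669/(sqrt(876096 + 172225)) = 171669/(sqrt(1048321)) = 171669*(sqrt(1048321)/1048321) = 171669*sqrt(1048321)/1048321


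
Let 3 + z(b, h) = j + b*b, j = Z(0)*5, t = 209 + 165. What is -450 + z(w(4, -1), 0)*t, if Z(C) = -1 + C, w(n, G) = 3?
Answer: -76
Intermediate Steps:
t = 374
j = -5 (j = (-1 + 0)*5 = -1*5 = -5)
z(b, h) = -8 + b**2 (z(b, h) = -3 + (-5 + b*b) = -3 + (-5 + b**2) = -8 + b**2)
-450 + z(w(4, -1), 0)*t = -450 + (-8 + 3**2)*374 = -450 + (-8 + 9)*374 = -450 + 1*374 = -450 + 374 = -76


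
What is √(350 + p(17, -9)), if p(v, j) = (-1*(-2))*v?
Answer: 8*√6 ≈ 19.596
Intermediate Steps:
p(v, j) = 2*v
√(350 + p(17, -9)) = √(350 + 2*17) = √(350 + 34) = √384 = 8*√6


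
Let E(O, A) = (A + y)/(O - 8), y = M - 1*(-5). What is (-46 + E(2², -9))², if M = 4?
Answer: 2116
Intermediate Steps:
y = 9 (y = 4 - 1*(-5) = 4 + 5 = 9)
E(O, A) = (9 + A)/(-8 + O) (E(O, A) = (A + 9)/(O - 8) = (9 + A)/(-8 + O))
(-46 + E(2², -9))² = (-46 + (9 - 9)/(-8 + 2²))² = (-46 + 0/(-8 + 4))² = (-46 + 0/(-4))² = (-46 - ¼*0)² = (-46 + 0)² = (-46)² = 2116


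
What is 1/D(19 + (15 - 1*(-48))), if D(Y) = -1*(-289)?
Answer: 1/289 ≈ 0.0034602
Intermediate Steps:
D(Y) = 289
1/D(19 + (15 - 1*(-48))) = 1/289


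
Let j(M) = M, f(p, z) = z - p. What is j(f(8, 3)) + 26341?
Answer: 26336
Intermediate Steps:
j(f(8, 3)) + 26341 = (3 - 1*8) + 26341 = (3 - 8) + 26341 = -5 + 26341 = 26336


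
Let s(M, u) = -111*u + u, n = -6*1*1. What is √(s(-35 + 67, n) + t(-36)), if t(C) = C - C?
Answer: 2*√165 ≈ 25.690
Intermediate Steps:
t(C) = 0
n = -6 (n = -6*1 = -6)
s(M, u) = -110*u
√(s(-35 + 67, n) + t(-36)) = √(-110*(-6) + 0) = √(660 + 0) = √660 = 2*√165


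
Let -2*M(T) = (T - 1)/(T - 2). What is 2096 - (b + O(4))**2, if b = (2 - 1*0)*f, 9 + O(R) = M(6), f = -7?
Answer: 98423/64 ≈ 1537.9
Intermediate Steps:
M(T) = -(-1 + T)/(2*(-2 + T)) (M(T) = -(T - 1)/(2*(T - 2)) = -(-1 + T)/(2*(-2 + T)))
O(R) = -77/8 (O(R) = -9 + (1 - 1*6)/(2*(-2 + 6)) = -9 + (1/2)*(1 - 6)/4 = -9 + (1/2)*(1/4)*(-5) = -9 - 5/8 = -77/8)
b = -14 (b = (2 - 1*0)*(-7) = (2 + 0)*(-7) = 2*(-7) = -14)
2096 - (b + O(4))**2 = 2096 - (-14 - 77/8)**2 = 2096 - (-189/8)**2 = 2096 - 1*35721/64 = 2096 - 35721/64 = 98423/64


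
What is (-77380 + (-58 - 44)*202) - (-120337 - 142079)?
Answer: 164432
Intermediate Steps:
(-77380 + (-58 - 44)*202) - (-120337 - 142079) = (-77380 - 102*202) - 1*(-262416) = (-77380 - 20604) + 262416 = -97984 + 262416 = 164432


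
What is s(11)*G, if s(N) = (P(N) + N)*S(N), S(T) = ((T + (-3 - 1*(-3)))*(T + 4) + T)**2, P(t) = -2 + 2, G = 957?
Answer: 326084352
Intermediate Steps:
P(t) = 0
S(T) = (T + T*(4 + T))**2 (S(T) = ((T + (-3 + 3))*(4 + T) + T)**2 = ((T + 0)*(4 + T) + T)**2 = (T*(4 + T) + T)**2 = (T + T*(4 + T))**2)
s(N) = N**3*(5 + N)**2 (s(N) = (0 + N)*(N**2*(5 + N)**2) = N*(N**2*(5 + N)**2) = N**3*(5 + N)**2)
s(11)*G = (11**3*(5 + 11)**2)*957 = (1331*16**2)*957 = (1331*256)*957 = 340736*957 = 326084352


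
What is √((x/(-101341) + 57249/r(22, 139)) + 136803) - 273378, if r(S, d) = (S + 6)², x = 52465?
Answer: -273378 + √1102077573387970121/2837548 ≈ -2.7301e+5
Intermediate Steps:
r(S, d) = (6 + S)²
√((x/(-101341) + 57249/r(22, 139)) + 136803) - 273378 = √((52465/(-101341) + 57249/((6 + 22)²)) + 136803) - 273378 = √((52465*(-1/101341) + 57249/(28²)) + 136803) - 273378 = √((-52465/101341 + 57249/784) + 136803) - 273378 = √(5760538349/79451344 + 136803) - 273378 = √(10874942751581/79451344) - 273378 = √1102077573387970121/2837548 - 273378 = -273378 + √1102077573387970121/2837548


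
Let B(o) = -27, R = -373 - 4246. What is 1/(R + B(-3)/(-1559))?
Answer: -1559/7200994 ≈ -0.00021650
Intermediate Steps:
R = -4619
1/(R + B(-3)/(-1559)) = 1/(-4619 - 27/(-1559)) = 1/(-4619 - 27*(-1/1559)) = 1/(-4619 + 27/1559) = 1/(-7200994/1559) = -1559/7200994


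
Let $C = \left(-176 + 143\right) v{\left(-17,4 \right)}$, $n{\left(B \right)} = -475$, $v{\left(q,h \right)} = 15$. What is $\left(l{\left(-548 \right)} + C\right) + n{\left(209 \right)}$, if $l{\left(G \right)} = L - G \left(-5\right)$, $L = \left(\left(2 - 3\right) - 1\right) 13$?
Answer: $-3736$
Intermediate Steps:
$L = -26$ ($L = \left(-1 - 1\right) 13 = \left(-2\right) 13 = -26$)
$C = -495$ ($C = \left(-176 + 143\right) 15 = \left(-33\right) 15 = -495$)
$l{\left(G \right)} = -26 + 5 G$ ($l{\left(G \right)} = -26 - G \left(-5\right) = -26 - - 5 G = -26 + 5 G$)
$\left(l{\left(-548 \right)} + C\right) + n{\left(209 \right)} = \left(\left(-26 + 5 \left(-548\right)\right) - 495\right) - 475 = \left(\left(-26 - 2740\right) - 495\right) - 475 = \left(-2766 - 495\right) - 475 = -3261 - 475 = -3736$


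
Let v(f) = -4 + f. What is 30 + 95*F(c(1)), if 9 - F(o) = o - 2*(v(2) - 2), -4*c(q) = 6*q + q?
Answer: 1165/4 ≈ 291.25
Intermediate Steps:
c(q) = -7*q/4 (c(q) = -(6*q + q)/4 = -7*q/4)
F(o) = 1 - o (F(o) = 9 - (o - 2*((-4 + 2) - 2)) = 9 - (o - 2*(-2 - 2)) = 9 - (o - 2*(-4)) = 9 - (o + 8) = 9 - (8 + o) = 9 + (-8 - o) = 1 - o)
30 + 95*F(c(1)) = 30 + 95*(1 - (-7)/4) = 30 + 95*(1 - 1*(-7/4)) = 30 + 95*(1 + 7/4) = 30 + 95*(11/4) = 30 + 1045/4 = 1165/4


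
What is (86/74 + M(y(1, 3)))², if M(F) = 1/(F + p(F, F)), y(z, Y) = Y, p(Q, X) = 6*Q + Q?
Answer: 1142761/788544 ≈ 1.4492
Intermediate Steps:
p(Q, X) = 7*Q
M(F) = 1/(8*F) (M(F) = 1/(F + 7*F) = 1/(8*F))
(86/74 + M(y(1, 3)))² = (86/74 + (⅛)/3)² = (86*(1/74) + (⅛)*(⅓))² = (43/37 + 1/24)² = (1069/888)² = 1142761/788544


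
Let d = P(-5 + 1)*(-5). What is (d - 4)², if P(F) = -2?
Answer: 36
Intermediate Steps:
d = 10 (d = -2*(-5) = 10)
(d - 4)² = (10 - 4)² = 6² = 36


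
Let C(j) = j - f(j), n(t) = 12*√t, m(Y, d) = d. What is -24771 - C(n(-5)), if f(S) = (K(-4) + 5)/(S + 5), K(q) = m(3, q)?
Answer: 2*(-148656*√5 + 61567*I)/(-5*I + 12*√5) ≈ -24771.0 - 26.869*I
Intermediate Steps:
K(q) = q
f(S) = 1/(5 + S) (f(S) = (-4 + 5)/(S + 5) = 1/(5 + S))
C(j) = j - 1/(5 + j)
-24771 - C(n(-5)) = -24771 - (-1 + (12*√(-5))*(5 + 12*√(-5)))/(5 + 12*√(-5)) = -24771 - (-1 + (12*(I*√5))*(5 + 12*(I*√5)))/(5 + 12*(I*√5)) = -24771 - (-1 + (12*I*√5)*(5 + 12*I*√5))/(5 + 12*I*√5) = -24771 - (-1 + 12*I*√5*(5 + 12*I*√5))/(5 + 12*I*√5)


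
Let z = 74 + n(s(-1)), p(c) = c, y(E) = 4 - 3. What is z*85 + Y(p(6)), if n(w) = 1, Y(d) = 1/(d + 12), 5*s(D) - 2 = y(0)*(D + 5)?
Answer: 114751/18 ≈ 6375.1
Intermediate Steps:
y(E) = 1
s(D) = 7/5 + D/5 (s(D) = ⅖ + (1*(D + 5))/5 = ⅖ + (1*(5 + D))/5 = ⅖ + (5 + D)/5 = ⅖ + (1 + D/5) = 7/5 + D/5)
Y(d) = 1/(12 + d)
z = 75 (z = 74 + 1 = 75)
z*85 + Y(p(6)) = 75*85 + 1/(12 + 6) = 6375 + 1/18 = 114751/18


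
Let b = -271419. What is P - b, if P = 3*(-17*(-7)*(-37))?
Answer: 258210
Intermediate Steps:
P = -13209 (P = 3*(119*(-37)) = 3*(-4403) = -13209)
P - b = -13209 - 1*(-271419) = -13209 + 271419 = 258210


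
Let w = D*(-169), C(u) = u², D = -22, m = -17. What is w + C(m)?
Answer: 4007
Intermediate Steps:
w = 3718 (w = -22*(-169) = 3718)
w + C(m) = 3718 + (-17)² = 3718 + 289 = 4007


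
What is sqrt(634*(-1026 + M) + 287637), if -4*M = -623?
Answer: I*sqrt(1056406)/2 ≈ 513.91*I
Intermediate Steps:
M = 623/4 (M = -1/4*(-623) = 623/4 ≈ 155.75)
sqrt(634*(-1026 + M) + 287637) = sqrt(634*(-1026 + 623/4) + 287637) = sqrt(634*(-3481/4) + 287637) = sqrt(-1103477/2 + 287637) = sqrt(-528203/2) = I*sqrt(1056406)/2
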